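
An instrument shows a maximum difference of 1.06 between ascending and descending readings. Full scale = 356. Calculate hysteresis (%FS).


Hysteresis = (max difference / full scale) * 100%.
H = (1.06 / 356) * 100
H = 0.298 %FS

0.298 %FS


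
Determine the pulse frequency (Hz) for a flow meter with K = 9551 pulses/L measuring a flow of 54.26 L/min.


Frequency = K * Q / 60 (converting L/min to L/s).
f = 9551 * 54.26 / 60
f = 518237.26 / 60
f = 8637.29 Hz

8637.29 Hz


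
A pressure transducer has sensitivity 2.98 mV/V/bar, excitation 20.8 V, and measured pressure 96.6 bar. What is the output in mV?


Output = sensitivity * Vex * P.
Vout = 2.98 * 20.8 * 96.6
Vout = 61.984 * 96.6
Vout = 5987.65 mV

5987.65 mV


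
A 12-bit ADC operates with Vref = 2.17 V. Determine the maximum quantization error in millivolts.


The maximum quantization error is +/- LSB/2.
LSB = Vref / 2^n = 2.17 / 4096 = 0.00052979 V
Max error = LSB / 2 = 0.00052979 / 2 = 0.00026489 V
Max error = 0.2649 mV

0.2649 mV


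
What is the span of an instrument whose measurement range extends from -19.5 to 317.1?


Span = upper range - lower range.
Span = 317.1 - (-19.5)
Span = 336.6

336.6


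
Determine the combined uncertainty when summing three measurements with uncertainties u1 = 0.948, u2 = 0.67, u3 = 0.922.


For a sum of independent quantities, uc = sqrt(u1^2 + u2^2 + u3^2).
uc = sqrt(0.948^2 + 0.67^2 + 0.922^2)
uc = sqrt(0.898704 + 0.4489 + 0.850084)
uc = 1.4825

1.4825


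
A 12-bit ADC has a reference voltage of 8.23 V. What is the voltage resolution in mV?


The resolution (LSB) of an ADC is Vref / 2^n.
LSB = 8.23 / 2^12
LSB = 8.23 / 4096
LSB = 0.00200928 V = 2.00927734 mV

2.00927734 mV


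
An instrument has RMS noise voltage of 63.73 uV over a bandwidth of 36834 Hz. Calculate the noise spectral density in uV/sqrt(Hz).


Noise spectral density = Vrms / sqrt(BW).
NSD = 63.73 / sqrt(36834)
NSD = 63.73 / 191.9219
NSD = 0.3321 uV/sqrt(Hz)

0.3321 uV/sqrt(Hz)


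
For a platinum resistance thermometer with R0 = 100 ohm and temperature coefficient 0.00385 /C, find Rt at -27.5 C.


The RTD equation: Rt = R0 * (1 + alpha * T).
Rt = 100 * (1 + 0.00385 * -27.5)
Rt = 100 * (1 + -0.105875)
Rt = 100 * 0.894125
Rt = 89.413 ohm

89.413 ohm


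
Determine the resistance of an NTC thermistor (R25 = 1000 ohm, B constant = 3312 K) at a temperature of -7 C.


NTC thermistor equation: Rt = R25 * exp(B * (1/T - 1/T25)).
T in Kelvin: 266.15 K, T25 = 298.15 K
1/T - 1/T25 = 1/266.15 - 1/298.15 = 0.00040326
B * (1/T - 1/T25) = 3312 * 0.00040326 = 1.3356
Rt = 1000 * exp(1.3356) = 3802.3 ohm

3802.3 ohm


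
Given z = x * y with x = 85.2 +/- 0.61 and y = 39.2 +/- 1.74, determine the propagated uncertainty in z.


For a product z = x*y, the relative uncertainty is:
uz/z = sqrt((ux/x)^2 + (uy/y)^2)
Relative uncertainties: ux/x = 0.61/85.2 = 0.00716
uy/y = 1.74/39.2 = 0.044388
z = 85.2 * 39.2 = 3339.8
uz = 3339.8 * sqrt(0.00716^2 + 0.044388^2) = 150.164

150.164


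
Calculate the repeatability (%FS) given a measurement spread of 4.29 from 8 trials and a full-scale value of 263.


Repeatability = (spread / full scale) * 100%.
R = (4.29 / 263) * 100
R = 1.631 %FS

1.631 %FS


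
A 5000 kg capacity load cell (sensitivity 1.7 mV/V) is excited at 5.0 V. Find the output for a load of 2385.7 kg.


Vout = rated_output * Vex * (load / capacity).
Vout = 1.7 * 5.0 * (2385.7 / 5000)
Vout = 1.7 * 5.0 * 0.47714
Vout = 4.056 mV

4.056 mV


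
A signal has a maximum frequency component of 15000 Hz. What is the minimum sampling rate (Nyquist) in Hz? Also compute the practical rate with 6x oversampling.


By Nyquist theorem, fs_min = 2 * fmax.
fs_min = 2 * 15000 = 30000 Hz
Practical rate = 6 * fs_min = 6 * 30000 = 180000 Hz

fs_min = 30000 Hz, fs_practical = 180000 Hz


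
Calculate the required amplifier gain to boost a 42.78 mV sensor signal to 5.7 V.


Gain = Vout / Vin (converting to same units).
G = 5.7 V / 42.78 mV
G = 5700.0 mV / 42.78 mV
G = 133.24

133.24


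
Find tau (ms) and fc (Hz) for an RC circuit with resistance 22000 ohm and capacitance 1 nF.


Time constant: tau = R * C.
tau = 22000 * 1.00e-09 = 2.2e-05 s
tau = 0.022 ms
Cutoff frequency: fc = 1 / (2*pi*R*C).
fc = 1 / (2*pi*2.2e-05) = 7234.32 Hz

tau = 0.022 ms, fc = 7234.32 Hz


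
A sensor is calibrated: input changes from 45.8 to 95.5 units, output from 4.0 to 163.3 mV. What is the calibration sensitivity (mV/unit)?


Sensitivity = (y2 - y1) / (x2 - x1).
S = (163.3 - 4.0) / (95.5 - 45.8)
S = 159.3 / 49.7
S = 3.2052 mV/unit

3.2052 mV/unit


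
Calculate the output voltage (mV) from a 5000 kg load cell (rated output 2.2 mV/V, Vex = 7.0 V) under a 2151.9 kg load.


Vout = rated_output * Vex * (load / capacity).
Vout = 2.2 * 7.0 * (2151.9 / 5000)
Vout = 2.2 * 7.0 * 0.43038
Vout = 6.628 mV

6.628 mV


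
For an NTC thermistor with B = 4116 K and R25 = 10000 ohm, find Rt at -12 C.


NTC thermistor equation: Rt = R25 * exp(B * (1/T - 1/T25)).
T in Kelvin: 261.15 K, T25 = 298.15 K
1/T - 1/T25 = 1/261.15 - 1/298.15 = 0.0004752
B * (1/T - 1/T25) = 4116 * 0.0004752 = 1.9559
Rt = 10000 * exp(1.9559) = 70704.6 ohm

70704.6 ohm


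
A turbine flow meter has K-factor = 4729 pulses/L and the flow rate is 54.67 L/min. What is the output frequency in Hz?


Frequency = K * Q / 60 (converting L/min to L/s).
f = 4729 * 54.67 / 60
f = 258534.43 / 60
f = 4308.91 Hz

4308.91 Hz


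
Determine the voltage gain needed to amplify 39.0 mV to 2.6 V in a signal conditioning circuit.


Gain = Vout / Vin (converting to same units).
G = 2.6 V / 39.0 mV
G = 2600.0 mV / 39.0 mV
G = 66.67

66.67


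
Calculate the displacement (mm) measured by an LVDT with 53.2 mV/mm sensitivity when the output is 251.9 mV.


Displacement = Vout / sensitivity.
d = 251.9 / 53.2
d = 4.735 mm

4.735 mm


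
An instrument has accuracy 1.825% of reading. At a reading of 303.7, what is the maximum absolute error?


Absolute error = (accuracy% / 100) * reading.
Error = (1.825 / 100) * 303.7
Error = 0.01825 * 303.7
Error = 5.5425

5.5425


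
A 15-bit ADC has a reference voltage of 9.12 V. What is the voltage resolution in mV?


The resolution (LSB) of an ADC is Vref / 2^n.
LSB = 9.12 / 2^15
LSB = 9.12 / 32768
LSB = 0.00027832 V = 0.27832031 mV

0.27832031 mV


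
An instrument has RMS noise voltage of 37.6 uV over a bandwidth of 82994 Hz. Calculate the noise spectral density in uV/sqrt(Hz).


Noise spectral density = Vrms / sqrt(BW).
NSD = 37.6 / sqrt(82994)
NSD = 37.6 / 288.0868
NSD = 0.1305 uV/sqrt(Hz)

0.1305 uV/sqrt(Hz)


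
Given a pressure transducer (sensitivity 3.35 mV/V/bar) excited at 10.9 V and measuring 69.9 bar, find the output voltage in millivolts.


Output = sensitivity * Vex * P.
Vout = 3.35 * 10.9 * 69.9
Vout = 36.515 * 69.9
Vout = 2552.4 mV

2552.4 mV


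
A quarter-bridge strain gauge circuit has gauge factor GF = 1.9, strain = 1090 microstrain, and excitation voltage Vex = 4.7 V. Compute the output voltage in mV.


Quarter bridge output: Vout = (GF * epsilon * Vex) / 4.
Vout = (1.9 * 1090e-6 * 4.7) / 4
Vout = 0.0097337 / 4 V
Vout = 0.00243342 V = 2.4334 mV

2.4334 mV


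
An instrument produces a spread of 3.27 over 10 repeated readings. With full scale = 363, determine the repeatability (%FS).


Repeatability = (spread / full scale) * 100%.
R = (3.27 / 363) * 100
R = 0.901 %FS

0.901 %FS


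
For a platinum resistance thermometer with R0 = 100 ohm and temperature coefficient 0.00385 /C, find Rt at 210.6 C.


The RTD equation: Rt = R0 * (1 + alpha * T).
Rt = 100 * (1 + 0.00385 * 210.6)
Rt = 100 * (1 + 0.81081)
Rt = 100 * 1.81081
Rt = 181.081 ohm

181.081 ohm


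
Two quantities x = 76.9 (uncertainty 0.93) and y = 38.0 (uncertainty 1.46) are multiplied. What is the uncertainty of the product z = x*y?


For a product z = x*y, the relative uncertainty is:
uz/z = sqrt((ux/x)^2 + (uy/y)^2)
Relative uncertainties: ux/x = 0.93/76.9 = 0.012094
uy/y = 1.46/38.0 = 0.038421
z = 76.9 * 38.0 = 2922.2
uz = 2922.2 * sqrt(0.012094^2 + 0.038421^2) = 117.705

117.705


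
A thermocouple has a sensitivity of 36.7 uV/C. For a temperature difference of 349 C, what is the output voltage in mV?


The thermocouple output V = sensitivity * dT.
V = 36.7 uV/C * 349 C
V = 12808.3 uV
V = 12.808 mV

12.808 mV


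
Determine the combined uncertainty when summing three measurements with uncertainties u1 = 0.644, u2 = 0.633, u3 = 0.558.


For a sum of independent quantities, uc = sqrt(u1^2 + u2^2 + u3^2).
uc = sqrt(0.644^2 + 0.633^2 + 0.558^2)
uc = sqrt(0.414736 + 0.400689 + 0.311364)
uc = 1.0615

1.0615


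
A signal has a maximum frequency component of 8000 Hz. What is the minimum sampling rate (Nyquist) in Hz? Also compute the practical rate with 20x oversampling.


By Nyquist theorem, fs_min = 2 * fmax.
fs_min = 2 * 8000 = 16000 Hz
Practical rate = 20 * fs_min = 20 * 16000 = 320000 Hz

fs_min = 16000 Hz, fs_practical = 320000 Hz


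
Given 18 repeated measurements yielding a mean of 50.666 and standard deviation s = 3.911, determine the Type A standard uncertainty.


The standard uncertainty for Type A evaluation is u = s / sqrt(n).
u = 3.911 / sqrt(18)
u = 3.911 / 4.2426
u = 0.9218

0.9218


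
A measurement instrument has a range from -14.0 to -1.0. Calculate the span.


Span = upper range - lower range.
Span = -1.0 - (-14.0)
Span = 13.0

13.0


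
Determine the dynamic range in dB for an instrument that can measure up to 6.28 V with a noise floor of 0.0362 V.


Dynamic range = 20 * log10(Vmax / Vnoise).
DR = 20 * log10(6.28 / 0.0362)
DR = 20 * log10(173.48)
DR = 44.79 dB

44.79 dB


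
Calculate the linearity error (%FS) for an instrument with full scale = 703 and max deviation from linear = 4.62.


Linearity error = (max deviation / full scale) * 100%.
Linearity = (4.62 / 703) * 100
Linearity = 0.657 %FS

0.657 %FS


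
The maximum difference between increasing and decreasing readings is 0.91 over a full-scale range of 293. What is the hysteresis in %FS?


Hysteresis = (max difference / full scale) * 100%.
H = (0.91 / 293) * 100
H = 0.311 %FS

0.311 %FS


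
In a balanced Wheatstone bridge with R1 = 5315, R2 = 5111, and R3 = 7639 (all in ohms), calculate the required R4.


At balance: R1*R4 = R2*R3, so R4 = R2*R3/R1.
R4 = 5111 * 7639 / 5315
R4 = 39042929 / 5315
R4 = 7345.8 ohm

7345.8 ohm


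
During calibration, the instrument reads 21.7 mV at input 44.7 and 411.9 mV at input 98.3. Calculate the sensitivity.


Sensitivity = (y2 - y1) / (x2 - x1).
S = (411.9 - 21.7) / (98.3 - 44.7)
S = 390.2 / 53.6
S = 7.2799 mV/unit

7.2799 mV/unit


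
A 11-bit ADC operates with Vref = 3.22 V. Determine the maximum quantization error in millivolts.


The maximum quantization error is +/- LSB/2.
LSB = Vref / 2^n = 3.22 / 2048 = 0.00157227 V
Max error = LSB / 2 = 0.00157227 / 2 = 0.00078613 V
Max error = 0.7861 mV

0.7861 mV


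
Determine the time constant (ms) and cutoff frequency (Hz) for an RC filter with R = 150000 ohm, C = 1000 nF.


Time constant: tau = R * C.
tau = 150000 * 1.00e-06 = 0.15 s
tau = 150.0 ms
Cutoff frequency: fc = 1 / (2*pi*R*C).
fc = 1 / (2*pi*0.15) = 1.06 Hz

tau = 150.0 ms, fc = 1.06 Hz


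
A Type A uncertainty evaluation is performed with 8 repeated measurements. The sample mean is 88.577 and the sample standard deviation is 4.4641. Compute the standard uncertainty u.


The standard uncertainty for Type A evaluation is u = s / sqrt(n).
u = 4.4641 / sqrt(8)
u = 4.4641 / 2.8284
u = 1.5783

1.5783


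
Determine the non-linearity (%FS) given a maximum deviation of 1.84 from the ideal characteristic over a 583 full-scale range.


Linearity error = (max deviation / full scale) * 100%.
Linearity = (1.84 / 583) * 100
Linearity = 0.316 %FS

0.316 %FS


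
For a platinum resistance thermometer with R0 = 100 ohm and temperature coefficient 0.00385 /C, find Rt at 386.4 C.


The RTD equation: Rt = R0 * (1 + alpha * T).
Rt = 100 * (1 + 0.00385 * 386.4)
Rt = 100 * (1 + 1.48764)
Rt = 100 * 2.48764
Rt = 248.764 ohm

248.764 ohm


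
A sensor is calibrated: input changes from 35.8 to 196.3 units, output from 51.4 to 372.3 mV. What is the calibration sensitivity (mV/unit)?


Sensitivity = (y2 - y1) / (x2 - x1).
S = (372.3 - 51.4) / (196.3 - 35.8)
S = 320.9 / 160.5
S = 1.9994 mV/unit

1.9994 mV/unit


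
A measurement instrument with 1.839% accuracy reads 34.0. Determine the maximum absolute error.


Absolute error = (accuracy% / 100) * reading.
Error = (1.839 / 100) * 34.0
Error = 0.01839 * 34.0
Error = 0.6253

0.6253


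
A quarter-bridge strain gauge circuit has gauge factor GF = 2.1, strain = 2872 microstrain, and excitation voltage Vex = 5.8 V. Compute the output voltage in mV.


Quarter bridge output: Vout = (GF * epsilon * Vex) / 4.
Vout = (2.1 * 2872e-6 * 5.8) / 4
Vout = 0.03498096 / 4 V
Vout = 0.00874524 V = 8.7452 mV

8.7452 mV


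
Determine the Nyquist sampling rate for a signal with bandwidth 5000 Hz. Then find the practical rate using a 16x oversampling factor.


By Nyquist theorem, fs_min = 2 * fmax.
fs_min = 2 * 5000 = 10000 Hz
Practical rate = 16 * fs_min = 16 * 10000 = 160000 Hz

fs_min = 10000 Hz, fs_practical = 160000 Hz


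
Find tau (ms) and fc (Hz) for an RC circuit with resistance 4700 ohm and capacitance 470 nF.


Time constant: tau = R * C.
tau = 4700 * 4.70e-07 = 0.002209 s
tau = 2.209 ms
Cutoff frequency: fc = 1 / (2*pi*R*C).
fc = 1 / (2*pi*0.002209) = 72.05 Hz

tau = 2.209 ms, fc = 72.05 Hz


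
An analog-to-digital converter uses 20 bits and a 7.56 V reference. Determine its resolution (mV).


The resolution (LSB) of an ADC is Vref / 2^n.
LSB = 7.56 / 2^20
LSB = 7.56 / 1048576
LSB = 7.21e-06 V = 0.00720978 mV

0.00720978 mV


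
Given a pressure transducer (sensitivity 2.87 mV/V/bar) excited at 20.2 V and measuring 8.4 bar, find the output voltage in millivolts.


Output = sensitivity * Vex * P.
Vout = 2.87 * 20.2 * 8.4
Vout = 57.974 * 8.4
Vout = 486.98 mV

486.98 mV


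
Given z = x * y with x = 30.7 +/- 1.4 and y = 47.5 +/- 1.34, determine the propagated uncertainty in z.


For a product z = x*y, the relative uncertainty is:
uz/z = sqrt((ux/x)^2 + (uy/y)^2)
Relative uncertainties: ux/x = 1.4/30.7 = 0.045603
uy/y = 1.34/47.5 = 0.028211
z = 30.7 * 47.5 = 1458.2
uz = 1458.2 * sqrt(0.045603^2 + 0.028211^2) = 78.196

78.196


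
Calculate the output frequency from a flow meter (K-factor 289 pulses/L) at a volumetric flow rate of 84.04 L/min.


Frequency = K * Q / 60 (converting L/min to L/s).
f = 289 * 84.04 / 60
f = 24287.56 / 60
f = 404.79 Hz

404.79 Hz


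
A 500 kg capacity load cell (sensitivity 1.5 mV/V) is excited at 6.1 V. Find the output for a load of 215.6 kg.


Vout = rated_output * Vex * (load / capacity).
Vout = 1.5 * 6.1 * (215.6 / 500)
Vout = 1.5 * 6.1 * 0.4312
Vout = 3.945 mV

3.945 mV


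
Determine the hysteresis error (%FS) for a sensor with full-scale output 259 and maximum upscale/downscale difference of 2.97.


Hysteresis = (max difference / full scale) * 100%.
H = (2.97 / 259) * 100
H = 1.147 %FS

1.147 %FS


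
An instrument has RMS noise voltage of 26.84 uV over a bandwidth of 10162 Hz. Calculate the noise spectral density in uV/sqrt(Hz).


Noise spectral density = Vrms / sqrt(BW).
NSD = 26.84 / sqrt(10162)
NSD = 26.84 / 100.8067
NSD = 0.2663 uV/sqrt(Hz)

0.2663 uV/sqrt(Hz)


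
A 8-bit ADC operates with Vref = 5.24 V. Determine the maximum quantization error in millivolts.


The maximum quantization error is +/- LSB/2.
LSB = Vref / 2^n = 5.24 / 256 = 0.02046875 V
Max error = LSB / 2 = 0.02046875 / 2 = 0.01023438 V
Max error = 10.2344 mV

10.2344 mV


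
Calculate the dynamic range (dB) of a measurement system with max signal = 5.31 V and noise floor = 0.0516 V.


Dynamic range = 20 * log10(Vmax / Vnoise).
DR = 20 * log10(5.31 / 0.0516)
DR = 20 * log10(102.91)
DR = 40.25 dB

40.25 dB


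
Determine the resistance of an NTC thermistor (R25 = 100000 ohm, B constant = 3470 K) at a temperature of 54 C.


NTC thermistor equation: Rt = R25 * exp(B * (1/T - 1/T25)).
T in Kelvin: 327.15 K, T25 = 298.15 K
1/T - 1/T25 = 1/327.15 - 1/298.15 = -0.00029731
B * (1/T - 1/T25) = 3470 * -0.00029731 = -1.0317
Rt = 100000 * exp(-1.0317) = 35640.7 ohm

35640.7 ohm


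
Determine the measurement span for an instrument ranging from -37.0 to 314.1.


Span = upper range - lower range.
Span = 314.1 - (-37.0)
Span = 351.1

351.1


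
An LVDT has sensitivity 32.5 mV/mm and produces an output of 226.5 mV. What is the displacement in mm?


Displacement = Vout / sensitivity.
d = 226.5 / 32.5
d = 6.969 mm

6.969 mm


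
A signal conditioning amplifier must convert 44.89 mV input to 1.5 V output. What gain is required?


Gain = Vout / Vin (converting to same units).
G = 1.5 V / 44.89 mV
G = 1500.0 mV / 44.89 mV
G = 33.42

33.42


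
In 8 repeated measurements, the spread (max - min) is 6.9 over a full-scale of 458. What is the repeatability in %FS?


Repeatability = (spread / full scale) * 100%.
R = (6.9 / 458) * 100
R = 1.507 %FS

1.507 %FS


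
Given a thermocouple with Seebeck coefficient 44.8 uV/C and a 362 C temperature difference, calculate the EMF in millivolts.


The thermocouple output V = sensitivity * dT.
V = 44.8 uV/C * 362 C
V = 16217.6 uV
V = 16.218 mV

16.218 mV


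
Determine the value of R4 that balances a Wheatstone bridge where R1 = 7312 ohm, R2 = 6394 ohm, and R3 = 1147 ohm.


At balance: R1*R4 = R2*R3, so R4 = R2*R3/R1.
R4 = 6394 * 1147 / 7312
R4 = 7333918 / 7312
R4 = 1003.0 ohm

1003.0 ohm


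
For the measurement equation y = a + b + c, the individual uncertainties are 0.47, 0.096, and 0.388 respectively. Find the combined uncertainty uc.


For a sum of independent quantities, uc = sqrt(u1^2 + u2^2 + u3^2).
uc = sqrt(0.47^2 + 0.096^2 + 0.388^2)
uc = sqrt(0.2209 + 0.009216 + 0.150544)
uc = 0.617

0.617


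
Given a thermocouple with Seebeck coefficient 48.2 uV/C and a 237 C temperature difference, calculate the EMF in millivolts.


The thermocouple output V = sensitivity * dT.
V = 48.2 uV/C * 237 C
V = 11423.4 uV
V = 11.423 mV

11.423 mV


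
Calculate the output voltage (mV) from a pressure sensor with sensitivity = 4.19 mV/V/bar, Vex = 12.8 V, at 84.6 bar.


Output = sensitivity * Vex * P.
Vout = 4.19 * 12.8 * 84.6
Vout = 53.632 * 84.6
Vout = 4537.27 mV

4537.27 mV


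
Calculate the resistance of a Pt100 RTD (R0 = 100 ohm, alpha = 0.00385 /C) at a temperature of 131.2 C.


The RTD equation: Rt = R0 * (1 + alpha * T).
Rt = 100 * (1 + 0.00385 * 131.2)
Rt = 100 * (1 + 0.50512)
Rt = 100 * 1.50512
Rt = 150.512 ohm

150.512 ohm


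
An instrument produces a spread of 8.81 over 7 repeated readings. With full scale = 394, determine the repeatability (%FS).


Repeatability = (spread / full scale) * 100%.
R = (8.81 / 394) * 100
R = 2.236 %FS

2.236 %FS


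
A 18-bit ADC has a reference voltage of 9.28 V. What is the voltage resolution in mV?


The resolution (LSB) of an ADC is Vref / 2^n.
LSB = 9.28 / 2^18
LSB = 9.28 / 262144
LSB = 3.54e-05 V = 0.03540039 mV

0.03540039 mV


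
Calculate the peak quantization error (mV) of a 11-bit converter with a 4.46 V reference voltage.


The maximum quantization error is +/- LSB/2.
LSB = Vref / 2^n = 4.46 / 2048 = 0.00217773 V
Max error = LSB / 2 = 0.00217773 / 2 = 0.00108887 V
Max error = 1.0889 mV

1.0889 mV


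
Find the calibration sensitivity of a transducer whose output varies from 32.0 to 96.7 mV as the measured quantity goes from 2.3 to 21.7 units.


Sensitivity = (y2 - y1) / (x2 - x1).
S = (96.7 - 32.0) / (21.7 - 2.3)
S = 64.7 / 19.4
S = 3.3351 mV/unit

3.3351 mV/unit


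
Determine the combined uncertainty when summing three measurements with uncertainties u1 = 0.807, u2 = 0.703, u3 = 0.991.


For a sum of independent quantities, uc = sqrt(u1^2 + u2^2 + u3^2).
uc = sqrt(0.807^2 + 0.703^2 + 0.991^2)
uc = sqrt(0.651249 + 0.494209 + 0.982081)
uc = 1.4586

1.4586


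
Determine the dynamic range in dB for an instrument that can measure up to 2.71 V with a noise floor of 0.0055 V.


Dynamic range = 20 * log10(Vmax / Vnoise).
DR = 20 * log10(2.71 / 0.0055)
DR = 20 * log10(492.73)
DR = 53.85 dB

53.85 dB


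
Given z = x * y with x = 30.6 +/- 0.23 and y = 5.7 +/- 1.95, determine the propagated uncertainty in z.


For a product z = x*y, the relative uncertainty is:
uz/z = sqrt((ux/x)^2 + (uy/y)^2)
Relative uncertainties: ux/x = 0.23/30.6 = 0.007516
uy/y = 1.95/5.7 = 0.342105
z = 30.6 * 5.7 = 174.4
uz = 174.4 * sqrt(0.007516^2 + 0.342105^2) = 59.684

59.684


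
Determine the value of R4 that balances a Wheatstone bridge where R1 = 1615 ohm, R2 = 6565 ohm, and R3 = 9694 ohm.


At balance: R1*R4 = R2*R3, so R4 = R2*R3/R1.
R4 = 6565 * 9694 / 1615
R4 = 63641110 / 1615
R4 = 39406.26 ohm

39406.26 ohm


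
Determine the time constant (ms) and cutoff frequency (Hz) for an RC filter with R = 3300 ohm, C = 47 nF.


Time constant: tau = R * C.
tau = 3300 * 4.70e-08 = 0.0001551 s
tau = 0.1551 ms
Cutoff frequency: fc = 1 / (2*pi*R*C).
fc = 1 / (2*pi*0.0001551) = 1026.14 Hz

tau = 0.1551 ms, fc = 1026.14 Hz


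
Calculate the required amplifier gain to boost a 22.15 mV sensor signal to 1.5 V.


Gain = Vout / Vin (converting to same units).
G = 1.5 V / 22.15 mV
G = 1500.0 mV / 22.15 mV
G = 67.72

67.72


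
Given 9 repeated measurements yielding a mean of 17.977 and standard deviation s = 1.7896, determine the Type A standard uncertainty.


The standard uncertainty for Type A evaluation is u = s / sqrt(n).
u = 1.7896 / sqrt(9)
u = 1.7896 / 3.0
u = 0.5965

0.5965


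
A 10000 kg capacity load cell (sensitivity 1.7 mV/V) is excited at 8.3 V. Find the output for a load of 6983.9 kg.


Vout = rated_output * Vex * (load / capacity).
Vout = 1.7 * 8.3 * (6983.9 / 10000)
Vout = 1.7 * 8.3 * 0.69839
Vout = 9.854 mV

9.854 mV


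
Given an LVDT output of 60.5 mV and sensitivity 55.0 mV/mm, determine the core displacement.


Displacement = Vout / sensitivity.
d = 60.5 / 55.0
d = 1.1 mm

1.1 mm


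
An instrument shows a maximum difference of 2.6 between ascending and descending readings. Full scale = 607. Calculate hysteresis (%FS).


Hysteresis = (max difference / full scale) * 100%.
H = (2.6 / 607) * 100
H = 0.428 %FS

0.428 %FS


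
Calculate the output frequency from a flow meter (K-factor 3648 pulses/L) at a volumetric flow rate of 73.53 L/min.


Frequency = K * Q / 60 (converting L/min to L/s).
f = 3648 * 73.53 / 60
f = 268237.44 / 60
f = 4470.62 Hz

4470.62 Hz


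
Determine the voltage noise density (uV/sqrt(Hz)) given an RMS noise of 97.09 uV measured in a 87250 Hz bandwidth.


Noise spectral density = Vrms / sqrt(BW).
NSD = 97.09 / sqrt(87250)
NSD = 97.09 / 295.3811
NSD = 0.3287 uV/sqrt(Hz)

0.3287 uV/sqrt(Hz)


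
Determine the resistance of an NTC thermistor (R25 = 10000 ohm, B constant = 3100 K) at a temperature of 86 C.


NTC thermistor equation: Rt = R25 * exp(B * (1/T - 1/T25)).
T in Kelvin: 359.15 K, T25 = 298.15 K
1/T - 1/T25 = 1/359.15 - 1/298.15 = -0.00056966
B * (1/T - 1/T25) = 3100 * -0.00056966 = -1.766
Rt = 10000 * exp(-1.766) = 1710.2 ohm

1710.2 ohm


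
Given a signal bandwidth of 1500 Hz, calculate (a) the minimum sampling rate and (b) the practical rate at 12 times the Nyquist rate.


By Nyquist theorem, fs_min = 2 * fmax.
fs_min = 2 * 1500 = 3000 Hz
Practical rate = 12 * fs_min = 12 * 3000 = 36000 Hz

fs_min = 3000 Hz, fs_practical = 36000 Hz


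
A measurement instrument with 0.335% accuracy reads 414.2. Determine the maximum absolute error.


Absolute error = (accuracy% / 100) * reading.
Error = (0.335 / 100) * 414.2
Error = 0.00335 * 414.2
Error = 1.3876

1.3876


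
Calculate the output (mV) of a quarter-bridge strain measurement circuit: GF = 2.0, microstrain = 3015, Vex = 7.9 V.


Quarter bridge output: Vout = (GF * epsilon * Vex) / 4.
Vout = (2.0 * 3015e-6 * 7.9) / 4
Vout = 0.047637 / 4 V
Vout = 0.01190925 V = 11.9093 mV

11.9093 mV


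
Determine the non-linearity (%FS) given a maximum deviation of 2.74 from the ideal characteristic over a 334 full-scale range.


Linearity error = (max deviation / full scale) * 100%.
Linearity = (2.74 / 334) * 100
Linearity = 0.82 %FS

0.82 %FS


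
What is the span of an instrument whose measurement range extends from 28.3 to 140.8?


Span = upper range - lower range.
Span = 140.8 - (28.3)
Span = 112.5

112.5


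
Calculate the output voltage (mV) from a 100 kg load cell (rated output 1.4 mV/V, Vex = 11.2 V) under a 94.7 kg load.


Vout = rated_output * Vex * (load / capacity).
Vout = 1.4 * 11.2 * (94.7 / 100)
Vout = 1.4 * 11.2 * 0.947
Vout = 14.849 mV

14.849 mV


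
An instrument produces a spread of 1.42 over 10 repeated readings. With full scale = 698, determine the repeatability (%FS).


Repeatability = (spread / full scale) * 100%.
R = (1.42 / 698) * 100
R = 0.203 %FS

0.203 %FS


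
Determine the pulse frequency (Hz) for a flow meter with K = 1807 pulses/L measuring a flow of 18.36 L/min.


Frequency = K * Q / 60 (converting L/min to L/s).
f = 1807 * 18.36 / 60
f = 33176.52 / 60
f = 552.94 Hz

552.94 Hz


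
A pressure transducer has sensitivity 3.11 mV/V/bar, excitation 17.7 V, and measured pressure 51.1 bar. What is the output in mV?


Output = sensitivity * Vex * P.
Vout = 3.11 * 17.7 * 51.1
Vout = 55.047 * 51.1
Vout = 2812.9 mV

2812.9 mV


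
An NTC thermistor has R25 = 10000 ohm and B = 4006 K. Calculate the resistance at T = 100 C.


NTC thermistor equation: Rt = R25 * exp(B * (1/T - 1/T25)).
T in Kelvin: 373.15 K, T25 = 298.15 K
1/T - 1/T25 = 1/373.15 - 1/298.15 = -0.00067413
B * (1/T - 1/T25) = 4006 * -0.00067413 = -2.7006
Rt = 10000 * exp(-2.7006) = 671.7 ohm

671.7 ohm


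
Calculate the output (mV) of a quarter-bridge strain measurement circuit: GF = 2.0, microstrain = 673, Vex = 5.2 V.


Quarter bridge output: Vout = (GF * epsilon * Vex) / 4.
Vout = (2.0 * 673e-6 * 5.2) / 4
Vout = 0.0069992 / 4 V
Vout = 0.0017498 V = 1.7498 mV

1.7498 mV


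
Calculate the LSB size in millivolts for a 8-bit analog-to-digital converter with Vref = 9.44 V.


The resolution (LSB) of an ADC is Vref / 2^n.
LSB = 9.44 / 2^8
LSB = 9.44 / 256
LSB = 0.036875 V = 36.875 mV

36.875 mV


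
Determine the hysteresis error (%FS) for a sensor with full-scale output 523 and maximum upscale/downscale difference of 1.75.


Hysteresis = (max difference / full scale) * 100%.
H = (1.75 / 523) * 100
H = 0.335 %FS

0.335 %FS


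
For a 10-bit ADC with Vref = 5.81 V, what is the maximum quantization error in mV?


The maximum quantization error is +/- LSB/2.
LSB = Vref / 2^n = 5.81 / 1024 = 0.00567383 V
Max error = LSB / 2 = 0.00567383 / 2 = 0.00283691 V
Max error = 2.8369 mV

2.8369 mV


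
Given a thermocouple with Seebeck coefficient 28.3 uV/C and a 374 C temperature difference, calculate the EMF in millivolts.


The thermocouple output V = sensitivity * dT.
V = 28.3 uV/C * 374 C
V = 10584.2 uV
V = 10.584 mV

10.584 mV


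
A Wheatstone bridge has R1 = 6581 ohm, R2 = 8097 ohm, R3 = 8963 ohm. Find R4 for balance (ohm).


At balance: R1*R4 = R2*R3, so R4 = R2*R3/R1.
R4 = 8097 * 8963 / 6581
R4 = 72573411 / 6581
R4 = 11027.72 ohm

11027.72 ohm


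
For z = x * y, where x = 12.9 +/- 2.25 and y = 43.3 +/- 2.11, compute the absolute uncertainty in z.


For a product z = x*y, the relative uncertainty is:
uz/z = sqrt((ux/x)^2 + (uy/y)^2)
Relative uncertainties: ux/x = 2.25/12.9 = 0.174419
uy/y = 2.11/43.3 = 0.04873
z = 12.9 * 43.3 = 558.6
uz = 558.6 * sqrt(0.174419^2 + 0.04873^2) = 101.156

101.156


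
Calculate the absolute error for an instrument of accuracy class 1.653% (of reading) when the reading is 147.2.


Absolute error = (accuracy% / 100) * reading.
Error = (1.653 / 100) * 147.2
Error = 0.01653 * 147.2
Error = 2.4332

2.4332


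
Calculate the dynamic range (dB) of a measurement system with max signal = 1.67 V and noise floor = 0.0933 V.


Dynamic range = 20 * log10(Vmax / Vnoise).
DR = 20 * log10(1.67 / 0.0933)
DR = 20 * log10(17.9)
DR = 25.06 dB

25.06 dB


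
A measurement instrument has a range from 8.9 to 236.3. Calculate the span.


Span = upper range - lower range.
Span = 236.3 - (8.9)
Span = 227.4

227.4


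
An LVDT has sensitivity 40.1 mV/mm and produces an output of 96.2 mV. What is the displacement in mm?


Displacement = Vout / sensitivity.
d = 96.2 / 40.1
d = 2.399 mm

2.399 mm


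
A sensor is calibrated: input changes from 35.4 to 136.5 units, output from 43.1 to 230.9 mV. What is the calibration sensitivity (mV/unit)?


Sensitivity = (y2 - y1) / (x2 - x1).
S = (230.9 - 43.1) / (136.5 - 35.4)
S = 187.8 / 101.1
S = 1.8576 mV/unit

1.8576 mV/unit


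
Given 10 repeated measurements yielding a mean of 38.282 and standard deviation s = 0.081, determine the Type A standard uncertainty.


The standard uncertainty for Type A evaluation is u = s / sqrt(n).
u = 0.081 / sqrt(10)
u = 0.081 / 3.1623
u = 0.0256

0.0256


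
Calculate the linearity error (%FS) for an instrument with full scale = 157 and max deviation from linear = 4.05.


Linearity error = (max deviation / full scale) * 100%.
Linearity = (4.05 / 157) * 100
Linearity = 2.58 %FS

2.58 %FS


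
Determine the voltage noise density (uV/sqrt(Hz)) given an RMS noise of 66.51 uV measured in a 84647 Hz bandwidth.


Noise spectral density = Vrms / sqrt(BW).
NSD = 66.51 / sqrt(84647)
NSD = 66.51 / 290.9416
NSD = 0.2286 uV/sqrt(Hz)

0.2286 uV/sqrt(Hz)


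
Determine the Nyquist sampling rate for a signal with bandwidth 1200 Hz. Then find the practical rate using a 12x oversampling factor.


By Nyquist theorem, fs_min = 2 * fmax.
fs_min = 2 * 1200 = 2400 Hz
Practical rate = 12 * fs_min = 12 * 2400 = 28800 Hz

fs_min = 2400 Hz, fs_practical = 28800 Hz


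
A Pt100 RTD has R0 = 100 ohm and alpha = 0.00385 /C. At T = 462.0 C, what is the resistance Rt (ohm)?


The RTD equation: Rt = R0 * (1 + alpha * T).
Rt = 100 * (1 + 0.00385 * 462.0)
Rt = 100 * (1 + 1.7787)
Rt = 100 * 2.7787
Rt = 277.87 ohm

277.87 ohm


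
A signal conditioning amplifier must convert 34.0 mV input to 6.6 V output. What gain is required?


Gain = Vout / Vin (converting to same units).
G = 6.6 V / 34.0 mV
G = 6600.0 mV / 34.0 mV
G = 194.12

194.12


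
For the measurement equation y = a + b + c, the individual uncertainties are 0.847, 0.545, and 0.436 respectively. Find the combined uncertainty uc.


For a sum of independent quantities, uc = sqrt(u1^2 + u2^2 + u3^2).
uc = sqrt(0.847^2 + 0.545^2 + 0.436^2)
uc = sqrt(0.717409 + 0.297025 + 0.190096)
uc = 1.0975

1.0975


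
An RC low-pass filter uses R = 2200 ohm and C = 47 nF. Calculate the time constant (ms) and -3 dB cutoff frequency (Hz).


Time constant: tau = R * C.
tau = 2200 * 4.70e-08 = 0.0001034 s
tau = 0.1034 ms
Cutoff frequency: fc = 1 / (2*pi*R*C).
fc = 1 / (2*pi*0.0001034) = 1539.22 Hz

tau = 0.1034 ms, fc = 1539.22 Hz


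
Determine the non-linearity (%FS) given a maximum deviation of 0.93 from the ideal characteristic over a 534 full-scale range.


Linearity error = (max deviation / full scale) * 100%.
Linearity = (0.93 / 534) * 100
Linearity = 0.174 %FS

0.174 %FS


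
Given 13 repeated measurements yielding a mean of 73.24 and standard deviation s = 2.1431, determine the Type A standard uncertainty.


The standard uncertainty for Type A evaluation is u = s / sqrt(n).
u = 2.1431 / sqrt(13)
u = 2.1431 / 3.6056
u = 0.5944

0.5944


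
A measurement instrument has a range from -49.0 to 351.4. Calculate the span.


Span = upper range - lower range.
Span = 351.4 - (-49.0)
Span = 400.4

400.4


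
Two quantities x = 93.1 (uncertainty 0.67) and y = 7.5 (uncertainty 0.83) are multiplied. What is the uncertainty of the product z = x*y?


For a product z = x*y, the relative uncertainty is:
uz/z = sqrt((ux/x)^2 + (uy/y)^2)
Relative uncertainties: ux/x = 0.67/93.1 = 0.007197
uy/y = 0.83/7.5 = 0.110667
z = 93.1 * 7.5 = 698.2
uz = 698.2 * sqrt(0.007197^2 + 0.110667^2) = 77.436

77.436


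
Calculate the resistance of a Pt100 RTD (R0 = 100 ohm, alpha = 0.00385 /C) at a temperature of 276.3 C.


The RTD equation: Rt = R0 * (1 + alpha * T).
Rt = 100 * (1 + 0.00385 * 276.3)
Rt = 100 * (1 + 1.063755)
Rt = 100 * 2.063755
Rt = 206.375 ohm

206.375 ohm


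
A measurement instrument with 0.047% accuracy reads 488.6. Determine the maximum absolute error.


Absolute error = (accuracy% / 100) * reading.
Error = (0.047 / 100) * 488.6
Error = 0.00047 * 488.6
Error = 0.2296

0.2296


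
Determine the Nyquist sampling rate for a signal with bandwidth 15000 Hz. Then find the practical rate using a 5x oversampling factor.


By Nyquist theorem, fs_min = 2 * fmax.
fs_min = 2 * 15000 = 30000 Hz
Practical rate = 5 * fs_min = 5 * 30000 = 150000 Hz

fs_min = 30000 Hz, fs_practical = 150000 Hz


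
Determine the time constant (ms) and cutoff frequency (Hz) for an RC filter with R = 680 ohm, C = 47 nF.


Time constant: tau = R * C.
tau = 680 * 4.70e-08 = 3.196e-05 s
tau = 0.032 ms
Cutoff frequency: fc = 1 / (2*pi*R*C).
fc = 1 / (2*pi*3.196e-05) = 4979.82 Hz

tau = 0.032 ms, fc = 4979.82 Hz


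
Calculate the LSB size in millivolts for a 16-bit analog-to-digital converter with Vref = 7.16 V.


The resolution (LSB) of an ADC is Vref / 2^n.
LSB = 7.16 / 2^16
LSB = 7.16 / 65536
LSB = 0.00010925 V = 0.10925293 mV

0.10925293 mV


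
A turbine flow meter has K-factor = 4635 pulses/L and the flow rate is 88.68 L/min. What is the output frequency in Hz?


Frequency = K * Q / 60 (converting L/min to L/s).
f = 4635 * 88.68 / 60
f = 411031.8 / 60
f = 6850.53 Hz

6850.53 Hz


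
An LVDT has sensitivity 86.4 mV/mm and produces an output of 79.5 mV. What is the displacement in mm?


Displacement = Vout / sensitivity.
d = 79.5 / 86.4
d = 0.92 mm

0.92 mm


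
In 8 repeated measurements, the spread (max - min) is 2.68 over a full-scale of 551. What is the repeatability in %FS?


Repeatability = (spread / full scale) * 100%.
R = (2.68 / 551) * 100
R = 0.486 %FS

0.486 %FS


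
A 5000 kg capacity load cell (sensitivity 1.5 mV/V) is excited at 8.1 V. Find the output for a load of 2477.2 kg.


Vout = rated_output * Vex * (load / capacity).
Vout = 1.5 * 8.1 * (2477.2 / 5000)
Vout = 1.5 * 8.1 * 0.49544
Vout = 6.02 mV

6.02 mV


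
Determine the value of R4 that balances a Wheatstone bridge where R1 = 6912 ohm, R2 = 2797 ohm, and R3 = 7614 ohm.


At balance: R1*R4 = R2*R3, so R4 = R2*R3/R1.
R4 = 2797 * 7614 / 6912
R4 = 21296358 / 6912
R4 = 3081.07 ohm

3081.07 ohm


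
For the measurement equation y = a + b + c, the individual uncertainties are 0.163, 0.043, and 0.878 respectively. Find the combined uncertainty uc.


For a sum of independent quantities, uc = sqrt(u1^2 + u2^2 + u3^2).
uc = sqrt(0.163^2 + 0.043^2 + 0.878^2)
uc = sqrt(0.026569 + 0.001849 + 0.770884)
uc = 0.894

0.894


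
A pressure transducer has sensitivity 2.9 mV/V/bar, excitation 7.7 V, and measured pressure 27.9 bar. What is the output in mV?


Output = sensitivity * Vex * P.
Vout = 2.9 * 7.7 * 27.9
Vout = 22.33 * 27.9
Vout = 623.01 mV

623.01 mV


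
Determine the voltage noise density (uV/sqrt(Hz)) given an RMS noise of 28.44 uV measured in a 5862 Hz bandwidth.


Noise spectral density = Vrms / sqrt(BW).
NSD = 28.44 / sqrt(5862)
NSD = 28.44 / 76.5637
NSD = 0.3715 uV/sqrt(Hz)

0.3715 uV/sqrt(Hz)


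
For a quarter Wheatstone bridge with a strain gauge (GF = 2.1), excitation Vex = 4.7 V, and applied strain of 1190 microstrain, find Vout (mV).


Quarter bridge output: Vout = (GF * epsilon * Vex) / 4.
Vout = (2.1 * 1190e-6 * 4.7) / 4
Vout = 0.0117453 / 4 V
Vout = 0.00293633 V = 2.9363 mV

2.9363 mV


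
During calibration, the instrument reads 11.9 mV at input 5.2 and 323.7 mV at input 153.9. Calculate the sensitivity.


Sensitivity = (y2 - y1) / (x2 - x1).
S = (323.7 - 11.9) / (153.9 - 5.2)
S = 311.8 / 148.7
S = 2.0968 mV/unit

2.0968 mV/unit


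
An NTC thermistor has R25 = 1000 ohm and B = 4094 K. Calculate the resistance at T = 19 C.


NTC thermistor equation: Rt = R25 * exp(B * (1/T - 1/T25)).
T in Kelvin: 292.15 K, T25 = 298.15 K
1/T - 1/T25 = 1/292.15 - 1/298.15 = 6.888e-05
B * (1/T - 1/T25) = 4094 * 6.888e-05 = 0.282
Rt = 1000 * exp(0.282) = 1325.8 ohm

1325.8 ohm


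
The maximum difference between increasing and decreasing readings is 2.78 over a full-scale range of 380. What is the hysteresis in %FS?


Hysteresis = (max difference / full scale) * 100%.
H = (2.78 / 380) * 100
H = 0.732 %FS

0.732 %FS


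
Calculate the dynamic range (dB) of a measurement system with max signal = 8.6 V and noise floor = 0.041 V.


Dynamic range = 20 * log10(Vmax / Vnoise).
DR = 20 * log10(8.6 / 0.041)
DR = 20 * log10(209.76)
DR = 46.43 dB

46.43 dB


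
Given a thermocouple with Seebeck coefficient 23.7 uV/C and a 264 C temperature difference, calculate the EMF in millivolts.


The thermocouple output V = sensitivity * dT.
V = 23.7 uV/C * 264 C
V = 6256.8 uV
V = 6.257 mV

6.257 mV


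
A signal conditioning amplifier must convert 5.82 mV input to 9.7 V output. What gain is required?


Gain = Vout / Vin (converting to same units).
G = 9.7 V / 5.82 mV
G = 9700.0 mV / 5.82 mV
G = 1666.67

1666.67


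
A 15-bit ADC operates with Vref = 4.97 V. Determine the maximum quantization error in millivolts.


The maximum quantization error is +/- LSB/2.
LSB = Vref / 2^n = 4.97 / 32768 = 0.00015167 V
Max error = LSB / 2 = 0.00015167 / 2 = 7.584e-05 V
Max error = 0.0758 mV

0.0758 mV


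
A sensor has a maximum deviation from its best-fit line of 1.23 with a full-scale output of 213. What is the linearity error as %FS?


Linearity error = (max deviation / full scale) * 100%.
Linearity = (1.23 / 213) * 100
Linearity = 0.577 %FS

0.577 %FS


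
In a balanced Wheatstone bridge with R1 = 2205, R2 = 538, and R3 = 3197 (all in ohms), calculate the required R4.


At balance: R1*R4 = R2*R3, so R4 = R2*R3/R1.
R4 = 538 * 3197 / 2205
R4 = 1719986 / 2205
R4 = 780.04 ohm

780.04 ohm


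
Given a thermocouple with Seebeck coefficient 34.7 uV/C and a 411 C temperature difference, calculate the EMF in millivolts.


The thermocouple output V = sensitivity * dT.
V = 34.7 uV/C * 411 C
V = 14261.7 uV
V = 14.262 mV

14.262 mV


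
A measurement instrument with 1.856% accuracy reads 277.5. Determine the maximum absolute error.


Absolute error = (accuracy% / 100) * reading.
Error = (1.856 / 100) * 277.5
Error = 0.01856 * 277.5
Error = 5.1504

5.1504


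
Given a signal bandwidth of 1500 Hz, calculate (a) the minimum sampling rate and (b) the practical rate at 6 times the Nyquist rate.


By Nyquist theorem, fs_min = 2 * fmax.
fs_min = 2 * 1500 = 3000 Hz
Practical rate = 6 * fs_min = 6 * 3000 = 18000 Hz

fs_min = 3000 Hz, fs_practical = 18000 Hz


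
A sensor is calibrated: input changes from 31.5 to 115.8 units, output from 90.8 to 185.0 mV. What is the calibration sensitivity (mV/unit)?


Sensitivity = (y2 - y1) / (x2 - x1).
S = (185.0 - 90.8) / (115.8 - 31.5)
S = 94.2 / 84.3
S = 1.1174 mV/unit

1.1174 mV/unit


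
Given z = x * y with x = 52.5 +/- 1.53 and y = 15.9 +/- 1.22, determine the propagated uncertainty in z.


For a product z = x*y, the relative uncertainty is:
uz/z = sqrt((ux/x)^2 + (uy/y)^2)
Relative uncertainties: ux/x = 1.53/52.5 = 0.029143
uy/y = 1.22/15.9 = 0.07673
z = 52.5 * 15.9 = 834.8
uz = 834.8 * sqrt(0.029143^2 + 0.07673^2) = 68.514

68.514


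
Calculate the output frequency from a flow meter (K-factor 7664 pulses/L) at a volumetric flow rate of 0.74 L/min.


Frequency = K * Q / 60 (converting L/min to L/s).
f = 7664 * 0.74 / 60
f = 5671.36 / 60
f = 94.52 Hz

94.52 Hz
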